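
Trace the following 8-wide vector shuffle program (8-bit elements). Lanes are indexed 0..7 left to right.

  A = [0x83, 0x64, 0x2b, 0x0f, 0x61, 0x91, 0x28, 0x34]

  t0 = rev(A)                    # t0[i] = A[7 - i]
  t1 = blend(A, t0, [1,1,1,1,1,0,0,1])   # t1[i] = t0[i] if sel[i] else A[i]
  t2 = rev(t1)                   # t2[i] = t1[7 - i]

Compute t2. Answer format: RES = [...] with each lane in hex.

RES = [0x83, 0x28, 0x91, 0x0f, 0x61, 0x91, 0x28, 0x34]

→ t0 |34|28|91|61|0f|2b|64|83|
→ t1 |34|28|91|61|0f|91|28|83|
→ t2 |83|28|91|0f|61|91|28|34|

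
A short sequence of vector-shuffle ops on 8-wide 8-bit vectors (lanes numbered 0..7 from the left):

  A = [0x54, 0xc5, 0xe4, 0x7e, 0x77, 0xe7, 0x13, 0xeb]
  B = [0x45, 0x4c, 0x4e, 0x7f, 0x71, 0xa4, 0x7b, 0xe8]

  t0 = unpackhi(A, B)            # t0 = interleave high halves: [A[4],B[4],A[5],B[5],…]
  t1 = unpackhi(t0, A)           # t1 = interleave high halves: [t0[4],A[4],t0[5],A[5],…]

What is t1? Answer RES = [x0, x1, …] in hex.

RES = [0x13, 0x77, 0x7b, 0xe7, 0xeb, 0x13, 0xe8, 0xeb]

→ t0 |77|71|e7|a4|13|7b|eb|e8|
→ t1 |13|77|7b|e7|eb|13|e8|eb|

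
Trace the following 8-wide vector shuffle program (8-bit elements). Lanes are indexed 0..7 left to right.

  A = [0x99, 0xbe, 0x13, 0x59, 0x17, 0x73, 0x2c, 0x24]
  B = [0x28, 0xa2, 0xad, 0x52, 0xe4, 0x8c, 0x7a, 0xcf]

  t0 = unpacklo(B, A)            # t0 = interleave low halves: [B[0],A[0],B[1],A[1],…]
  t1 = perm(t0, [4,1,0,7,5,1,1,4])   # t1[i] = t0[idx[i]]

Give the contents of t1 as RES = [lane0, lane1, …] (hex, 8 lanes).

  t0: 28 99 a2 be ad 13 52 59
  t1: ad 99 28 59 13 99 99 ad

RES = [ 0xad  0x99  0x28  0x59  0x13  0x99  0x99  0xad ]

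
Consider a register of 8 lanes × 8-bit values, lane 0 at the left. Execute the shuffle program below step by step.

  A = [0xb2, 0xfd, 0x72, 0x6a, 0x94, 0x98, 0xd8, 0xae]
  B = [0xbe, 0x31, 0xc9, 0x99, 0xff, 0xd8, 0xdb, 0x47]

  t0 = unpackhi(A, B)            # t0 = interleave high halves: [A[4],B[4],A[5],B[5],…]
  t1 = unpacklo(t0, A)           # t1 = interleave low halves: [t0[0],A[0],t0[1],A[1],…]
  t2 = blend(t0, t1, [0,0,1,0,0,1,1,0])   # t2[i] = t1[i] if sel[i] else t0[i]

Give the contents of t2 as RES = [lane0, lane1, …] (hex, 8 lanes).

→ t0 |94|ff|98|d8|d8|db|ae|47|
→ t1 |94|b2|ff|fd|98|72|d8|6a|
→ t2 |94|ff|ff|d8|d8|72|d8|47|

RES = [ 0x94  0xff  0xff  0xd8  0xd8  0x72  0xd8  0x47 ]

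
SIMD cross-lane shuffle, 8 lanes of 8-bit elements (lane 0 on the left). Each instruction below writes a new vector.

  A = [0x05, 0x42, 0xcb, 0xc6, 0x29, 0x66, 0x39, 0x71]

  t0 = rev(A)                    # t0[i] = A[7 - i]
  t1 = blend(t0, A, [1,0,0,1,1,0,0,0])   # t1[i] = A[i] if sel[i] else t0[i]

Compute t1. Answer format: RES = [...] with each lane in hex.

RES = [ 0x05  0x39  0x66  0xc6  0x29  0xcb  0x42  0x05 ]

→ t0 |71|39|66|29|c6|cb|42|05|
→ t1 |05|39|66|c6|29|cb|42|05|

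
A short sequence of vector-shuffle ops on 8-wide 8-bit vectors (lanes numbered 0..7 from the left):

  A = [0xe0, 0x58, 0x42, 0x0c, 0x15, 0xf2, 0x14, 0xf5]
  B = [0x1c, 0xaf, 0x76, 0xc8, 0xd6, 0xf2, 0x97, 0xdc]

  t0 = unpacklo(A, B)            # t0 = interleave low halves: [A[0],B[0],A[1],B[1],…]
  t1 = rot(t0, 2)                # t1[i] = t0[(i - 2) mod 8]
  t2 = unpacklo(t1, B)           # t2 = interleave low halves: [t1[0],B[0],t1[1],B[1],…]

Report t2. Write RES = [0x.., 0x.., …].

  t0: e0 1c 58 af 42 76 0c c8
  t1: 0c c8 e0 1c 58 af 42 76
  t2: 0c 1c c8 af e0 76 1c c8

RES = [ 0x0c  0x1c  0xc8  0xaf  0xe0  0x76  0x1c  0xc8 ]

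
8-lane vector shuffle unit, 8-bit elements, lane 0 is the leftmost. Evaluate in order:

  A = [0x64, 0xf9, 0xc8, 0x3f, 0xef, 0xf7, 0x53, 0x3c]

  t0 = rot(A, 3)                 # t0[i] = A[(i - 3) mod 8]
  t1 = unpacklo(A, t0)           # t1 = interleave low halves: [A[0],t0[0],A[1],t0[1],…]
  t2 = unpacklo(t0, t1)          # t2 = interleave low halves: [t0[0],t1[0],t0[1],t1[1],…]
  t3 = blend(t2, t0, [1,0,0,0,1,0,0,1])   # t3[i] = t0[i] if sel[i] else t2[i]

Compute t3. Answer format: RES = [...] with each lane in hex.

  t0: f7 53 3c 64 f9 c8 3f ef
  t1: 64 f7 f9 53 c8 3c 3f 64
  t2: f7 64 53 f7 3c f9 64 53
  t3: f7 64 53 f7 f9 f9 64 ef

RES = [ 0xf7  0x64  0x53  0xf7  0xf9  0xf9  0x64  0xef ]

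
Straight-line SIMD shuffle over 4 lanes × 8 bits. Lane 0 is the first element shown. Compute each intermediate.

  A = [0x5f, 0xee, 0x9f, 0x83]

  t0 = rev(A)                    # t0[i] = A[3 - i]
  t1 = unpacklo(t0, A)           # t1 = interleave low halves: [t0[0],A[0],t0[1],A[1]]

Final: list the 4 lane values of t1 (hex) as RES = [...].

RES = [0x83, 0x5f, 0x9f, 0xee]

→ t0 |83|9f|ee|5f|
→ t1 |83|5f|9f|ee|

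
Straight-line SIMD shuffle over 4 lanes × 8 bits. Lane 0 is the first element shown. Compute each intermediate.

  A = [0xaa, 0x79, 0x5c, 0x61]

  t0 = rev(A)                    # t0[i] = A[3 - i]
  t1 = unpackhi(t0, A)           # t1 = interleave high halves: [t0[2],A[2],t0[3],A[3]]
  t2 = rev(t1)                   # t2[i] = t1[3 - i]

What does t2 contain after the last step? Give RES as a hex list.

→ t0 |61|5c|79|aa|
→ t1 |79|5c|aa|61|
→ t2 |61|aa|5c|79|

RES = [0x61, 0xaa, 0x5c, 0x79]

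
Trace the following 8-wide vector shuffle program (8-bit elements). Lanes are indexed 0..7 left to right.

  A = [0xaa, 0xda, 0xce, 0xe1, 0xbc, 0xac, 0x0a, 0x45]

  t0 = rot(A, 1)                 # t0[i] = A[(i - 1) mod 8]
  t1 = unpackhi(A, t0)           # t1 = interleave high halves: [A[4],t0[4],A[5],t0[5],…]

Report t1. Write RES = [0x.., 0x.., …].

→ t0 |45|aa|da|ce|e1|bc|ac|0a|
→ t1 |bc|e1|ac|bc|0a|ac|45|0a|

RES = [ 0xbc  0xe1  0xac  0xbc  0x0a  0xac  0x45  0x0a ]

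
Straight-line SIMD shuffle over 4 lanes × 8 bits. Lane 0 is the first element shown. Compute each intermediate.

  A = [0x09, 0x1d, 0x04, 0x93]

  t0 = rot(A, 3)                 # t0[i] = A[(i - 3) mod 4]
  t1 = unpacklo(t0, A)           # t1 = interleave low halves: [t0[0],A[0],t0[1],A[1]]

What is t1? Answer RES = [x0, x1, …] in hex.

RES = [ 0x1d  0x09  0x04  0x1d ]

  t0: 1d 04 93 09
  t1: 1d 09 04 1d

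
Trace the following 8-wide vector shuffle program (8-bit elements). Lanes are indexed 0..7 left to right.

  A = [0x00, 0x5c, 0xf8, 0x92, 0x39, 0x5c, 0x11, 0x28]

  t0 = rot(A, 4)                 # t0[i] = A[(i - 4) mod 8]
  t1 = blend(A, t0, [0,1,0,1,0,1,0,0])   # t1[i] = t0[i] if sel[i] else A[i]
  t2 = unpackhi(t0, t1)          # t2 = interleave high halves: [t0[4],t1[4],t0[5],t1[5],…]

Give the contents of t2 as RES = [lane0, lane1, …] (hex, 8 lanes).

RES = [0x00, 0x39, 0x5c, 0x5c, 0xf8, 0x11, 0x92, 0x28]

t0 = [0x39, 0x5c, 0x11, 0x28, 0x00, 0x5c, 0xf8, 0x92]
t1 = [0x00, 0x5c, 0xf8, 0x28, 0x39, 0x5c, 0x11, 0x28]
t2 = [0x00, 0x39, 0x5c, 0x5c, 0xf8, 0x11, 0x92, 0x28]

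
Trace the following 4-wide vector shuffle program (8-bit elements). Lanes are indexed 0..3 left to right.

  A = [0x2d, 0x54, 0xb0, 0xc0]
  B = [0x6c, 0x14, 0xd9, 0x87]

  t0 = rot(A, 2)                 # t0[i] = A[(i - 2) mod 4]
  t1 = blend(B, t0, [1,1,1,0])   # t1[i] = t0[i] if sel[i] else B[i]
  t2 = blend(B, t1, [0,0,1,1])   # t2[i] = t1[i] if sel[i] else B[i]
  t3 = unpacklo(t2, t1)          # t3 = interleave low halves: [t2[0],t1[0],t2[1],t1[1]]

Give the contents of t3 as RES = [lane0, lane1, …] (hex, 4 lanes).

RES = [ 0x6c  0xb0  0x14  0xc0 ]

  t0: b0 c0 2d 54
  t1: b0 c0 2d 87
  t2: 6c 14 2d 87
  t3: 6c b0 14 c0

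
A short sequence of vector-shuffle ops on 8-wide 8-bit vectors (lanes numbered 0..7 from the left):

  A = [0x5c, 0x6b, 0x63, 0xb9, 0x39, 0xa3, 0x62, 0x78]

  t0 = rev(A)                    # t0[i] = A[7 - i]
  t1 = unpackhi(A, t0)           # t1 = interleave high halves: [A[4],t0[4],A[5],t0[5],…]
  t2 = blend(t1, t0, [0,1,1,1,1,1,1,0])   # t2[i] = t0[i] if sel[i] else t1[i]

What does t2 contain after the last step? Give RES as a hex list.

RES = [ 0x39  0x62  0xa3  0x39  0xb9  0x63  0x6b  0x5c ]

  t0: 78 62 a3 39 b9 63 6b 5c
  t1: 39 b9 a3 63 62 6b 78 5c
  t2: 39 62 a3 39 b9 63 6b 5c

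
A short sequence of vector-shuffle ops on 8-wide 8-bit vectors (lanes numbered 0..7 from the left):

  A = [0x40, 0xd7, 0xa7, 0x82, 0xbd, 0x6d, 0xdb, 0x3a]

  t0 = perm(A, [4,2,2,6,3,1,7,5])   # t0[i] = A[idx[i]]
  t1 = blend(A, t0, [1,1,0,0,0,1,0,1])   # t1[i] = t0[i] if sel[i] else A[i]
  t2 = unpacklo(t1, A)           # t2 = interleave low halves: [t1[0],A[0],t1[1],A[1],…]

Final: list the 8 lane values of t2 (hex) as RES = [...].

→ t0 |bd|a7|a7|db|82|d7|3a|6d|
→ t1 |bd|a7|a7|82|bd|d7|db|6d|
→ t2 |bd|40|a7|d7|a7|a7|82|82|

RES = [0xbd, 0x40, 0xa7, 0xd7, 0xa7, 0xa7, 0x82, 0x82]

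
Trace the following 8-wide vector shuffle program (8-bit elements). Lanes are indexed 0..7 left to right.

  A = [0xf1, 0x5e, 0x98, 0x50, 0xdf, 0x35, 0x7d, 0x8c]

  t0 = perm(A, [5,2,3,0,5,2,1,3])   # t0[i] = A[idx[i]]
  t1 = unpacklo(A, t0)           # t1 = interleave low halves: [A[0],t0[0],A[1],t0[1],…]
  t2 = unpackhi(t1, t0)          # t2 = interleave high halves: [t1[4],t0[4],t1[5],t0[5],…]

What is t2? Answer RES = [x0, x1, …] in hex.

RES = [0x98, 0x35, 0x50, 0x98, 0x50, 0x5e, 0xf1, 0x50]

  t0: 35 98 50 f1 35 98 5e 50
  t1: f1 35 5e 98 98 50 50 f1
  t2: 98 35 50 98 50 5e f1 50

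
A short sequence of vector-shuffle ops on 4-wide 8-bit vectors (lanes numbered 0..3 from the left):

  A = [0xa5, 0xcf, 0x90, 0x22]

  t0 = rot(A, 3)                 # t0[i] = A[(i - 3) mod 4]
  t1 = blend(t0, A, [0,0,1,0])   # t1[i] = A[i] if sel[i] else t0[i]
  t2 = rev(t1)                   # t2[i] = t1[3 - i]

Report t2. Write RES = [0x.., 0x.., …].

  t0: cf 90 22 a5
  t1: cf 90 90 a5
  t2: a5 90 90 cf

RES = [ 0xa5  0x90  0x90  0xcf ]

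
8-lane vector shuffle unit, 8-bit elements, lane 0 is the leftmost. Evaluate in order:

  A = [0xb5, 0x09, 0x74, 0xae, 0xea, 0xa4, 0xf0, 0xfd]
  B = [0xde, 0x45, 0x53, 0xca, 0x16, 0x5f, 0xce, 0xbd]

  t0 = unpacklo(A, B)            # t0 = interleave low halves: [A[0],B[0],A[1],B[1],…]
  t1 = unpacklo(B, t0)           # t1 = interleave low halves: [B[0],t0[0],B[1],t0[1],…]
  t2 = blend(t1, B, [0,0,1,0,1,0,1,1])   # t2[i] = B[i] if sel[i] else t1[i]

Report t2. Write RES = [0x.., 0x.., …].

t0 = [0xb5, 0xde, 0x09, 0x45, 0x74, 0x53, 0xae, 0xca]
t1 = [0xde, 0xb5, 0x45, 0xde, 0x53, 0x09, 0xca, 0x45]
t2 = [0xde, 0xb5, 0x53, 0xde, 0x16, 0x09, 0xce, 0xbd]

RES = [ 0xde  0xb5  0x53  0xde  0x16  0x09  0xce  0xbd ]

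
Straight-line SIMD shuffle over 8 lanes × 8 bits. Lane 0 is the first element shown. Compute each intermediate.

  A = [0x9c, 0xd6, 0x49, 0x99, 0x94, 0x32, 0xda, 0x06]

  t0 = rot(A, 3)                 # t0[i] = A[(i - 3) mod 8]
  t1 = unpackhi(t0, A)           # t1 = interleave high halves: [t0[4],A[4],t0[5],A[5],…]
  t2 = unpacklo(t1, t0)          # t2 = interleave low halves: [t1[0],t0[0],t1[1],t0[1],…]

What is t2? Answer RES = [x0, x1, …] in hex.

RES = [0xd6, 0x32, 0x94, 0xda, 0x49, 0x06, 0x32, 0x9c]

  t0: 32 da 06 9c d6 49 99 94
  t1: d6 94 49 32 99 da 94 06
  t2: d6 32 94 da 49 06 32 9c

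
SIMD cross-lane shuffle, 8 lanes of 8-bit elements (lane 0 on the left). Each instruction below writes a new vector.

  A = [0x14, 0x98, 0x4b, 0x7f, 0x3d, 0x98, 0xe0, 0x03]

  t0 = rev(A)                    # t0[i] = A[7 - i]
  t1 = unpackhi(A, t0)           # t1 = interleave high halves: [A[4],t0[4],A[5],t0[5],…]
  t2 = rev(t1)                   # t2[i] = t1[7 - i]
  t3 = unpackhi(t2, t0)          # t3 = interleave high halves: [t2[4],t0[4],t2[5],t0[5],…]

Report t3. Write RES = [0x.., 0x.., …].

→ t0 |03|e0|98|3d|7f|4b|98|14|
→ t1 |3d|7f|98|4b|e0|98|03|14|
→ t2 |14|03|98|e0|4b|98|7f|3d|
→ t3 |4b|7f|98|4b|7f|98|3d|14|

RES = [0x4b, 0x7f, 0x98, 0x4b, 0x7f, 0x98, 0x3d, 0x14]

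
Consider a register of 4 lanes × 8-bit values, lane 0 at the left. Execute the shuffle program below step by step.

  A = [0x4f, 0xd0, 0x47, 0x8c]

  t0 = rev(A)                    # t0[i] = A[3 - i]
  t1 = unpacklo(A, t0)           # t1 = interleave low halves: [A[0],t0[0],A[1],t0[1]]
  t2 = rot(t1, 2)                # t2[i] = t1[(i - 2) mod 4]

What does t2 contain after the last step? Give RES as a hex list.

RES = [0xd0, 0x47, 0x4f, 0x8c]

t0 = [0x8c, 0x47, 0xd0, 0x4f]
t1 = [0x4f, 0x8c, 0xd0, 0x47]
t2 = [0xd0, 0x47, 0x4f, 0x8c]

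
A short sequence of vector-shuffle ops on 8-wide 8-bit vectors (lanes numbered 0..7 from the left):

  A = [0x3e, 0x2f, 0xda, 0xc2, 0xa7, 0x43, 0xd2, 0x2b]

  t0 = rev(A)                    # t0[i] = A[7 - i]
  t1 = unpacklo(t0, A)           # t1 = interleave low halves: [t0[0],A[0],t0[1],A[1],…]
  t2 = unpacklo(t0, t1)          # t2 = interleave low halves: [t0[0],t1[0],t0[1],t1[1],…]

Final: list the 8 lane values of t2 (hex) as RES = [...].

RES = [ 0x2b  0x2b  0xd2  0x3e  0x43  0xd2  0xa7  0x2f ]

  t0: 2b d2 43 a7 c2 da 2f 3e
  t1: 2b 3e d2 2f 43 da a7 c2
  t2: 2b 2b d2 3e 43 d2 a7 2f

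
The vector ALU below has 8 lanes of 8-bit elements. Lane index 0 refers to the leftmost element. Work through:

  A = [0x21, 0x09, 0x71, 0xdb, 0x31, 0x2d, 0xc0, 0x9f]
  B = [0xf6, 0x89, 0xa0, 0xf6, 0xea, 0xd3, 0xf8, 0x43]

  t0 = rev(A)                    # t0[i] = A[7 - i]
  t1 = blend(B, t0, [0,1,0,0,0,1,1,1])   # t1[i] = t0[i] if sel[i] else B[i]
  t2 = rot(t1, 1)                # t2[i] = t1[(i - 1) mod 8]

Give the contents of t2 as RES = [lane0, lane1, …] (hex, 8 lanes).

t0 = [0x9f, 0xc0, 0x2d, 0x31, 0xdb, 0x71, 0x09, 0x21]
t1 = [0xf6, 0xc0, 0xa0, 0xf6, 0xea, 0x71, 0x09, 0x21]
t2 = [0x21, 0xf6, 0xc0, 0xa0, 0xf6, 0xea, 0x71, 0x09]

RES = [0x21, 0xf6, 0xc0, 0xa0, 0xf6, 0xea, 0x71, 0x09]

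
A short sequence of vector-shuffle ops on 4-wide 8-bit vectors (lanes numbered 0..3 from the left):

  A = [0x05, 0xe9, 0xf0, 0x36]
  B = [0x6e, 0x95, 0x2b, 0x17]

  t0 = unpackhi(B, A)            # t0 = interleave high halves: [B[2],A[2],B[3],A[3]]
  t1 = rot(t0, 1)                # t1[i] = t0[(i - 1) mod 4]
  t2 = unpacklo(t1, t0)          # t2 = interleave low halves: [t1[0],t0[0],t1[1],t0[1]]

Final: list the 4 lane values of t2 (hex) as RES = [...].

t0 = [0x2b, 0xf0, 0x17, 0x36]
t1 = [0x36, 0x2b, 0xf0, 0x17]
t2 = [0x36, 0x2b, 0x2b, 0xf0]

RES = [ 0x36  0x2b  0x2b  0xf0 ]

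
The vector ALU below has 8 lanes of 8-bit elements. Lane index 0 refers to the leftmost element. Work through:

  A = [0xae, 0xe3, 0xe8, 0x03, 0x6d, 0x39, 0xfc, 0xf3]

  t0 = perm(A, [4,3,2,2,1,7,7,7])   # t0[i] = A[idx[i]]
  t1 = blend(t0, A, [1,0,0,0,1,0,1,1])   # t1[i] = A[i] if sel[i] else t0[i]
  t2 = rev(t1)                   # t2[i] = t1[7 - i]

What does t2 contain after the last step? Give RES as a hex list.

RES = [ 0xf3  0xfc  0xf3  0x6d  0xe8  0xe8  0x03  0xae ]

  t0: 6d 03 e8 e8 e3 f3 f3 f3
  t1: ae 03 e8 e8 6d f3 fc f3
  t2: f3 fc f3 6d e8 e8 03 ae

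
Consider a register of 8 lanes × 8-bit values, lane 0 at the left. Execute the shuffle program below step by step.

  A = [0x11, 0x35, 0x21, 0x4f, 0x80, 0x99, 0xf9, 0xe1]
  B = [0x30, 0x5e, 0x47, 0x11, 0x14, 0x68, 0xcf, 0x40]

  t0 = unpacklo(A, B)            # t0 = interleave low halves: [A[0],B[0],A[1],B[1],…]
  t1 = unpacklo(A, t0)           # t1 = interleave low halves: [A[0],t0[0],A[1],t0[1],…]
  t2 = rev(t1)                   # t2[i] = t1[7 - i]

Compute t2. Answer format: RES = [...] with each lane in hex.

  t0: 11 30 35 5e 21 47 4f 11
  t1: 11 11 35 30 21 35 4f 5e
  t2: 5e 4f 35 21 30 35 11 11

RES = [0x5e, 0x4f, 0x35, 0x21, 0x30, 0x35, 0x11, 0x11]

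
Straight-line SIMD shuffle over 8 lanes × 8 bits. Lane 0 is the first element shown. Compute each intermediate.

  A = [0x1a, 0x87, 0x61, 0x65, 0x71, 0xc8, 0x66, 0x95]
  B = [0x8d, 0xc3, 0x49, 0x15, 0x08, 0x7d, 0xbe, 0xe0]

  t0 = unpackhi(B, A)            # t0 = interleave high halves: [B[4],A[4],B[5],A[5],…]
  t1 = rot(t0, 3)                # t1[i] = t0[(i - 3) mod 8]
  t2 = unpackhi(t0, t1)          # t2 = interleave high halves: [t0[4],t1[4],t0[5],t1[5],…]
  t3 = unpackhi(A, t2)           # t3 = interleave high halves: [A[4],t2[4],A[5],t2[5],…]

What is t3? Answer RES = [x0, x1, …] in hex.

RES = [ 0x71  0xe0  0xc8  0xc8  0x66  0x95  0x95  0xbe ]

→ t0 |08|71|7d|c8|be|66|e0|95|
→ t1 |66|e0|95|08|71|7d|c8|be|
→ t2 |be|71|66|7d|e0|c8|95|be|
→ t3 |71|e0|c8|c8|66|95|95|be|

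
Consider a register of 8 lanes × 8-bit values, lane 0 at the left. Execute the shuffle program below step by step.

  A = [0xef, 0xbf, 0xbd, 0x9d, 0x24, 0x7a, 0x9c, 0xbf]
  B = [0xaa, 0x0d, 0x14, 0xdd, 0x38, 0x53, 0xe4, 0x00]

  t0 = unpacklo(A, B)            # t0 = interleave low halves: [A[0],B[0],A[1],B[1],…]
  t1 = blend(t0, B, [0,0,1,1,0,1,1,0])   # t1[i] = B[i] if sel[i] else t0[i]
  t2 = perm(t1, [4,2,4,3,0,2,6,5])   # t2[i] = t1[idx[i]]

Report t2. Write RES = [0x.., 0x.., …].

t0 = [0xef, 0xaa, 0xbf, 0x0d, 0xbd, 0x14, 0x9d, 0xdd]
t1 = [0xef, 0xaa, 0x14, 0xdd, 0xbd, 0x53, 0xe4, 0xdd]
t2 = [0xbd, 0x14, 0xbd, 0xdd, 0xef, 0x14, 0xe4, 0x53]

RES = [0xbd, 0x14, 0xbd, 0xdd, 0xef, 0x14, 0xe4, 0x53]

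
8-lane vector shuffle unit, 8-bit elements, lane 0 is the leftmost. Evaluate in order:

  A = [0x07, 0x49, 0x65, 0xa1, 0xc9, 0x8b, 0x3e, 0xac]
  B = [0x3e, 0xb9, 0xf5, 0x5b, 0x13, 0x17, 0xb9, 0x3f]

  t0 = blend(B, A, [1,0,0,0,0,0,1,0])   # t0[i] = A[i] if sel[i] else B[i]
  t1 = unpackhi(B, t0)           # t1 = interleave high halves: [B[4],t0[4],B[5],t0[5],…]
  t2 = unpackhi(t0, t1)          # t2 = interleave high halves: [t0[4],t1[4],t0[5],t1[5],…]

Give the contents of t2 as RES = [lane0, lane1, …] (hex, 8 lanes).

RES = [ 0x13  0xb9  0x17  0x3e  0x3e  0x3f  0x3f  0x3f ]

t0 = [0x07, 0xb9, 0xf5, 0x5b, 0x13, 0x17, 0x3e, 0x3f]
t1 = [0x13, 0x13, 0x17, 0x17, 0xb9, 0x3e, 0x3f, 0x3f]
t2 = [0x13, 0xb9, 0x17, 0x3e, 0x3e, 0x3f, 0x3f, 0x3f]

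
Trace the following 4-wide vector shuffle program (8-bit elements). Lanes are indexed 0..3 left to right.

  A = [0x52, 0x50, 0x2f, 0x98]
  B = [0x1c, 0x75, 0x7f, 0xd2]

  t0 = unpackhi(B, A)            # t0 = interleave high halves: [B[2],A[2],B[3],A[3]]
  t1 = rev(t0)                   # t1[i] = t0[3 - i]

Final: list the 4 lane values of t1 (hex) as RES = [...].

→ t0 |7f|2f|d2|98|
→ t1 |98|d2|2f|7f|

RES = [0x98, 0xd2, 0x2f, 0x7f]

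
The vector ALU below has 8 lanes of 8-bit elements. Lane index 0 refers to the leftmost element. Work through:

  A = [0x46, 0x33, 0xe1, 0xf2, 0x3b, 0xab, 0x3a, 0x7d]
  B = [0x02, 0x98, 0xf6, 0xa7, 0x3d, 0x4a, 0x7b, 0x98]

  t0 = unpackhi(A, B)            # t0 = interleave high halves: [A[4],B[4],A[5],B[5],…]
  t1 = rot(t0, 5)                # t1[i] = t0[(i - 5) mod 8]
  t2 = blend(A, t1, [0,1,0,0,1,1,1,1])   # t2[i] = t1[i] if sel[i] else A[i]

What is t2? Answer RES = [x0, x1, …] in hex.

RES = [ 0x46  0x3a  0xe1  0xf2  0x98  0x3b  0x3d  0xab ]

  t0: 3b 3d ab 4a 3a 7b 7d 98
  t1: 4a 3a 7b 7d 98 3b 3d ab
  t2: 46 3a e1 f2 98 3b 3d ab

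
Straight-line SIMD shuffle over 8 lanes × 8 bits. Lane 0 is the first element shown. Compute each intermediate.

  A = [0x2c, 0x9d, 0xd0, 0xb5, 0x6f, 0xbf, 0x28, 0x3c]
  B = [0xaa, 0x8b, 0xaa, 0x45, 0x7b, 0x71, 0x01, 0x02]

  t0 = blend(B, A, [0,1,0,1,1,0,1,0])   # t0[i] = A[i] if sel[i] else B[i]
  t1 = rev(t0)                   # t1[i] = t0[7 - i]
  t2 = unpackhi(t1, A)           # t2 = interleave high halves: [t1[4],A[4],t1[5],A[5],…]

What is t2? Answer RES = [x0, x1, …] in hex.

RES = [0xb5, 0x6f, 0xaa, 0xbf, 0x9d, 0x28, 0xaa, 0x3c]

→ t0 |aa|9d|aa|b5|6f|71|28|02|
→ t1 |02|28|71|6f|b5|aa|9d|aa|
→ t2 |b5|6f|aa|bf|9d|28|aa|3c|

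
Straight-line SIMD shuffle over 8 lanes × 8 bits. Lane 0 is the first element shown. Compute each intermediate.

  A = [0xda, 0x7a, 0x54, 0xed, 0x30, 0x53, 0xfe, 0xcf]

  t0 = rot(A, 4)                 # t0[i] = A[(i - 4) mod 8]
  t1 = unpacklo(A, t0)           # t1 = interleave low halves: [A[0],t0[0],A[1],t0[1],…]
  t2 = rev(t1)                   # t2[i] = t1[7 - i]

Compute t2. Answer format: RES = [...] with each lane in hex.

t0 = [0x30, 0x53, 0xfe, 0xcf, 0xda, 0x7a, 0x54, 0xed]
t1 = [0xda, 0x30, 0x7a, 0x53, 0x54, 0xfe, 0xed, 0xcf]
t2 = [0xcf, 0xed, 0xfe, 0x54, 0x53, 0x7a, 0x30, 0xda]

RES = [ 0xcf  0xed  0xfe  0x54  0x53  0x7a  0x30  0xda ]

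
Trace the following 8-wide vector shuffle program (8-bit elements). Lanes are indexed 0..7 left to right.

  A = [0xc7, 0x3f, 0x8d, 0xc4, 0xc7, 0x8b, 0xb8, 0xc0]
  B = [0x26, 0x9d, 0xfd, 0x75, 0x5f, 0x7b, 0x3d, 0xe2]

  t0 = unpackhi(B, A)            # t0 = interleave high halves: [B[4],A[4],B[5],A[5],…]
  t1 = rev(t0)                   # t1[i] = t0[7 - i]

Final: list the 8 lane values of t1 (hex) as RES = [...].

RES = [ 0xc0  0xe2  0xb8  0x3d  0x8b  0x7b  0xc7  0x5f ]

t0 = [0x5f, 0xc7, 0x7b, 0x8b, 0x3d, 0xb8, 0xe2, 0xc0]
t1 = [0xc0, 0xe2, 0xb8, 0x3d, 0x8b, 0x7b, 0xc7, 0x5f]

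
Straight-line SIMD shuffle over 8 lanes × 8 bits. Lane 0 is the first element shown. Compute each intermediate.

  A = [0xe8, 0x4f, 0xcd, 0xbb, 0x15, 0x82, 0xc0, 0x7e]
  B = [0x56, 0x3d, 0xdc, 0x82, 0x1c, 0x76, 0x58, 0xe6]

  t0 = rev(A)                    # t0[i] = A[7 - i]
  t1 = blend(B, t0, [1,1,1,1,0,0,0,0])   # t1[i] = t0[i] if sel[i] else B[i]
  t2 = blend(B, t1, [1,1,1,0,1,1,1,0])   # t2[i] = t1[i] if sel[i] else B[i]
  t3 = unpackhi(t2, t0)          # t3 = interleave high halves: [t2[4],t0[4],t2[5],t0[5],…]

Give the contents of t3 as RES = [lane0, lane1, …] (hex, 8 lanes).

RES = [0x1c, 0xbb, 0x76, 0xcd, 0x58, 0x4f, 0xe6, 0xe8]

  t0: 7e c0 82 15 bb cd 4f e8
  t1: 7e c0 82 15 1c 76 58 e6
  t2: 7e c0 82 82 1c 76 58 e6
  t3: 1c bb 76 cd 58 4f e6 e8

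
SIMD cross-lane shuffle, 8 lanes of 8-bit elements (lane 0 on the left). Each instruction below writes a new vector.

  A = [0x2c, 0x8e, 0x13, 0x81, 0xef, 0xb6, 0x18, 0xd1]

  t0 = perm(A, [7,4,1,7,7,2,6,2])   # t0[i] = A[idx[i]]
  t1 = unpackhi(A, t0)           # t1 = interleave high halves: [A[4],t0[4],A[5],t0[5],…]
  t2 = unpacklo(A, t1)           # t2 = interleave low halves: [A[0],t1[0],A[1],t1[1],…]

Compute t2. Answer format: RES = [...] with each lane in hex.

RES = [0x2c, 0xef, 0x8e, 0xd1, 0x13, 0xb6, 0x81, 0x13]

→ t0 |d1|ef|8e|d1|d1|13|18|13|
→ t1 |ef|d1|b6|13|18|18|d1|13|
→ t2 |2c|ef|8e|d1|13|b6|81|13|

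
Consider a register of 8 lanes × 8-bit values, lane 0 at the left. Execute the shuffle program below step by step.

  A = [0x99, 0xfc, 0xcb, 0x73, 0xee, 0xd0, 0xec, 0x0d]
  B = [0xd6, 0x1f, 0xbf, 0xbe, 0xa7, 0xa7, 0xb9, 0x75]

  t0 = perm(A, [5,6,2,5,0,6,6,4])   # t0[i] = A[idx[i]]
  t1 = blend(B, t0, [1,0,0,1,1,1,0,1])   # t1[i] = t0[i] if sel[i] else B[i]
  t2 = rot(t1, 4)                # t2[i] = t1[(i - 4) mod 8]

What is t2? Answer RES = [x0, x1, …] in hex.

RES = [0x99, 0xec, 0xb9, 0xee, 0xd0, 0x1f, 0xbf, 0xd0]

  t0: d0 ec cb d0 99 ec ec ee
  t1: d0 1f bf d0 99 ec b9 ee
  t2: 99 ec b9 ee d0 1f bf d0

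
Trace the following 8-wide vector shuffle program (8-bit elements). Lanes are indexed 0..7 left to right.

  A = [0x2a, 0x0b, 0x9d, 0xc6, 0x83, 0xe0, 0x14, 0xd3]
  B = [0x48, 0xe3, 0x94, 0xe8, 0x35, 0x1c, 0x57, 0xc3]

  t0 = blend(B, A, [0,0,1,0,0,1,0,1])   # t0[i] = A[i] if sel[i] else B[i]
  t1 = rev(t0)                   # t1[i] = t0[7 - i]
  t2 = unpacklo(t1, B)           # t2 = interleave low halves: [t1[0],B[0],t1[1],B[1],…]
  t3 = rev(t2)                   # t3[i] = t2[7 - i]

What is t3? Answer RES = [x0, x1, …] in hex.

RES = [ 0xe8  0x35  0x94  0xe0  0xe3  0x57  0x48  0xd3 ]

  t0: 48 e3 9d e8 35 e0 57 d3
  t1: d3 57 e0 35 e8 9d e3 48
  t2: d3 48 57 e3 e0 94 35 e8
  t3: e8 35 94 e0 e3 57 48 d3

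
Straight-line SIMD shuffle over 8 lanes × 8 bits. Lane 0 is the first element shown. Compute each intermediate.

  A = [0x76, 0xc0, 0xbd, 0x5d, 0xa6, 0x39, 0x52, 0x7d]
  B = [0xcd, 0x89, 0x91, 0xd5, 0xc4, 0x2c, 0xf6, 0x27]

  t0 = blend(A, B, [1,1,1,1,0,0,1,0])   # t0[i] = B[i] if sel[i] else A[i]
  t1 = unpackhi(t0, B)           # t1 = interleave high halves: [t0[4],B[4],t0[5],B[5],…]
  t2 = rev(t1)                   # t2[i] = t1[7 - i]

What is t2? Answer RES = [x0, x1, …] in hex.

RES = [0x27, 0x7d, 0xf6, 0xf6, 0x2c, 0x39, 0xc4, 0xa6]

  t0: cd 89 91 d5 a6 39 f6 7d
  t1: a6 c4 39 2c f6 f6 7d 27
  t2: 27 7d f6 f6 2c 39 c4 a6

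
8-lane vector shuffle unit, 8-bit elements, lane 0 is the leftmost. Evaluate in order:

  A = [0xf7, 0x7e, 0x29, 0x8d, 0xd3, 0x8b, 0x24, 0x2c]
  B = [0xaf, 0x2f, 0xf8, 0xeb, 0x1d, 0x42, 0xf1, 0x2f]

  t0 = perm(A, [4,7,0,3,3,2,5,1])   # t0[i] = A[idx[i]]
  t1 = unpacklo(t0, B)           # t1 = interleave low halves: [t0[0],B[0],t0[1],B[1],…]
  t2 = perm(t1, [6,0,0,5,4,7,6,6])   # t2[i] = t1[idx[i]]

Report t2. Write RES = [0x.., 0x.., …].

→ t0 |d3|2c|f7|8d|8d|29|8b|7e|
→ t1 |d3|af|2c|2f|f7|f8|8d|eb|
→ t2 |8d|d3|d3|f8|f7|eb|8d|8d|

RES = [0x8d, 0xd3, 0xd3, 0xf8, 0xf7, 0xeb, 0x8d, 0x8d]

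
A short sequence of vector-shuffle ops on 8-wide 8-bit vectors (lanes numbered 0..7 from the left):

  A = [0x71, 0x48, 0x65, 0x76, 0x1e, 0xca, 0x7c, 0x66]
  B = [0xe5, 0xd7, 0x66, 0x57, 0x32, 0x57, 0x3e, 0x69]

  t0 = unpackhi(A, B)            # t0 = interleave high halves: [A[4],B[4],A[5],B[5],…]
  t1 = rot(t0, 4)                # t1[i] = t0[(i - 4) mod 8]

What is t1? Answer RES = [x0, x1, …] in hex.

RES = [0x7c, 0x3e, 0x66, 0x69, 0x1e, 0x32, 0xca, 0x57]

  t0: 1e 32 ca 57 7c 3e 66 69
  t1: 7c 3e 66 69 1e 32 ca 57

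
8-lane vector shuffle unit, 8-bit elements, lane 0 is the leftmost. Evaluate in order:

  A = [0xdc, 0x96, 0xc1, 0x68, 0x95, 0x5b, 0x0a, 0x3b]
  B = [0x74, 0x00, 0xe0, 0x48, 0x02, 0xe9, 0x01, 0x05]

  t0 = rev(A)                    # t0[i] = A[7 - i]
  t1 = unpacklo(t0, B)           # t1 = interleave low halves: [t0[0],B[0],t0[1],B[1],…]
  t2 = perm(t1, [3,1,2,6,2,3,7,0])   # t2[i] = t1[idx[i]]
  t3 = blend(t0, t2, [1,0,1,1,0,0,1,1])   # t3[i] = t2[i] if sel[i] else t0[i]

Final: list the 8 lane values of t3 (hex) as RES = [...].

t0 = [0x3b, 0x0a, 0x5b, 0x95, 0x68, 0xc1, 0x96, 0xdc]
t1 = [0x3b, 0x74, 0x0a, 0x00, 0x5b, 0xe0, 0x95, 0x48]
t2 = [0x00, 0x74, 0x0a, 0x95, 0x0a, 0x00, 0x48, 0x3b]
t3 = [0x00, 0x0a, 0x0a, 0x95, 0x68, 0xc1, 0x48, 0x3b]

RES = [ 0x00  0x0a  0x0a  0x95  0x68  0xc1  0x48  0x3b ]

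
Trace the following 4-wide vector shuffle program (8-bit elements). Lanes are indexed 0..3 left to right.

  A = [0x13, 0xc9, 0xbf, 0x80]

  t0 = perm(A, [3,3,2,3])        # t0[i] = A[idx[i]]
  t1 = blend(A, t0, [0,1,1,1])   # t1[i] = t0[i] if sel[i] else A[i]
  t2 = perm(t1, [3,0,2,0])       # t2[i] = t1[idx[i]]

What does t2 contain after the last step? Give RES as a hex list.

RES = [ 0x80  0x13  0xbf  0x13 ]

  t0: 80 80 bf 80
  t1: 13 80 bf 80
  t2: 80 13 bf 13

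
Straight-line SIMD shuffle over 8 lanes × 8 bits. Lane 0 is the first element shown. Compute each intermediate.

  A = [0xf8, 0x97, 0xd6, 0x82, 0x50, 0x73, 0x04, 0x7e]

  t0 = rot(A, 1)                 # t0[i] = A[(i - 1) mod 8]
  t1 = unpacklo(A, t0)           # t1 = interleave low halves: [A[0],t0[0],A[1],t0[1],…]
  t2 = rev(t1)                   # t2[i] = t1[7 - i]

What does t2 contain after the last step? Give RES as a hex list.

RES = [ 0xd6  0x82  0x97  0xd6  0xf8  0x97  0x7e  0xf8 ]

→ t0 |7e|f8|97|d6|82|50|73|04|
→ t1 |f8|7e|97|f8|d6|97|82|d6|
→ t2 |d6|82|97|d6|f8|97|7e|f8|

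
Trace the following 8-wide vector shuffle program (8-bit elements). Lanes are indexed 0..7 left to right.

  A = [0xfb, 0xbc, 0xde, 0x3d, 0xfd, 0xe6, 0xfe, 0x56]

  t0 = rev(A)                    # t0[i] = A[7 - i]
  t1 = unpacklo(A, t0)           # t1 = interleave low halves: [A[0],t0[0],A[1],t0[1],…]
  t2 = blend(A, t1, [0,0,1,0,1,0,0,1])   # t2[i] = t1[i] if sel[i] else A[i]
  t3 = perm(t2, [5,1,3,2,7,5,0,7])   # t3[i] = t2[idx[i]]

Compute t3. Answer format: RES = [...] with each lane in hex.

RES = [ 0xe6  0xbc  0x3d  0xbc  0xfd  0xe6  0xfb  0xfd ]

t0 = [0x56, 0xfe, 0xe6, 0xfd, 0x3d, 0xde, 0xbc, 0xfb]
t1 = [0xfb, 0x56, 0xbc, 0xfe, 0xde, 0xe6, 0x3d, 0xfd]
t2 = [0xfb, 0xbc, 0xbc, 0x3d, 0xde, 0xe6, 0xfe, 0xfd]
t3 = [0xe6, 0xbc, 0x3d, 0xbc, 0xfd, 0xe6, 0xfb, 0xfd]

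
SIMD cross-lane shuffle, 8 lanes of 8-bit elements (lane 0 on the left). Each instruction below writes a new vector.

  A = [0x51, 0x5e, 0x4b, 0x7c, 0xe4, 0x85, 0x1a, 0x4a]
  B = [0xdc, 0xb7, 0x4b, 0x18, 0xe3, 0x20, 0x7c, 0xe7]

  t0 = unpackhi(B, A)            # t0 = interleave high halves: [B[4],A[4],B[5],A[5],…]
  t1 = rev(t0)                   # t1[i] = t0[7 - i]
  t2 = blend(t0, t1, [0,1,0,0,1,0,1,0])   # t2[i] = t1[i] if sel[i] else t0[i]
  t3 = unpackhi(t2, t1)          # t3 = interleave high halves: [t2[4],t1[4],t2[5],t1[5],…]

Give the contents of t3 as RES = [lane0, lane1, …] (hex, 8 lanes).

  t0: e3 e4 20 85 7c 1a e7 4a
  t1: 4a e7 1a 7c 85 20 e4 e3
  t2: e3 e7 20 85 85 1a e4 4a
  t3: 85 85 1a 20 e4 e4 4a e3

RES = [0x85, 0x85, 0x1a, 0x20, 0xe4, 0xe4, 0x4a, 0xe3]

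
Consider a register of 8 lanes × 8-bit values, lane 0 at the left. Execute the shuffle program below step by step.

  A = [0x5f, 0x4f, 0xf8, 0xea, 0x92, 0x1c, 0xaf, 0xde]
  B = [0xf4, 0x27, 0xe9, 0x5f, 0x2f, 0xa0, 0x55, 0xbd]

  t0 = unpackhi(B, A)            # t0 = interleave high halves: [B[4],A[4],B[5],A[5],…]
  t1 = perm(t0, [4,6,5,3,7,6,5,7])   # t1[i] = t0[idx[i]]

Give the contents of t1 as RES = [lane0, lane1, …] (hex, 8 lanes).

  t0: 2f 92 a0 1c 55 af bd de
  t1: 55 bd af 1c de bd af de

RES = [ 0x55  0xbd  0xaf  0x1c  0xde  0xbd  0xaf  0xde ]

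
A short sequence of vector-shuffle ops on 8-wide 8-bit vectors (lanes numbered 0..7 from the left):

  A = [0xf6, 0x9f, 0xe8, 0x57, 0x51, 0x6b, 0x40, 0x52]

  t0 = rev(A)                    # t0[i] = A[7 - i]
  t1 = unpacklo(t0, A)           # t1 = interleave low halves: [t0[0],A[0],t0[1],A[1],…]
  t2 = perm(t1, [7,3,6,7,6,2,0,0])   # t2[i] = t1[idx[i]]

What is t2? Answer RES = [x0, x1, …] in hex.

  t0: 52 40 6b 51 57 e8 9f f6
  t1: 52 f6 40 9f 6b e8 51 57
  t2: 57 9f 51 57 51 40 52 52

RES = [0x57, 0x9f, 0x51, 0x57, 0x51, 0x40, 0x52, 0x52]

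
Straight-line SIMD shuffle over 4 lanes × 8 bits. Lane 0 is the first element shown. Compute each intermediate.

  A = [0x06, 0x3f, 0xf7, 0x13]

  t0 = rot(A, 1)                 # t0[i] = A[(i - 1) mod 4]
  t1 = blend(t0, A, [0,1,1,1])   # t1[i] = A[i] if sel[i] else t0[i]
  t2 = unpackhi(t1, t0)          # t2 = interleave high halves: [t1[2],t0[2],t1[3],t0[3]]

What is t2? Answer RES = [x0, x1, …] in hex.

RES = [ 0xf7  0x3f  0x13  0xf7 ]

t0 = [0x13, 0x06, 0x3f, 0xf7]
t1 = [0x13, 0x3f, 0xf7, 0x13]
t2 = [0xf7, 0x3f, 0x13, 0xf7]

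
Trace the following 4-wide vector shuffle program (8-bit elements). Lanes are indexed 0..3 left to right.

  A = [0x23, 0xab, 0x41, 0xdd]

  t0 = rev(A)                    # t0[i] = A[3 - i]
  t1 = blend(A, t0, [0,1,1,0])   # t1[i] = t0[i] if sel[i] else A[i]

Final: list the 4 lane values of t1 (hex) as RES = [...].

→ t0 |dd|41|ab|23|
→ t1 |23|41|ab|dd|

RES = [0x23, 0x41, 0xab, 0xdd]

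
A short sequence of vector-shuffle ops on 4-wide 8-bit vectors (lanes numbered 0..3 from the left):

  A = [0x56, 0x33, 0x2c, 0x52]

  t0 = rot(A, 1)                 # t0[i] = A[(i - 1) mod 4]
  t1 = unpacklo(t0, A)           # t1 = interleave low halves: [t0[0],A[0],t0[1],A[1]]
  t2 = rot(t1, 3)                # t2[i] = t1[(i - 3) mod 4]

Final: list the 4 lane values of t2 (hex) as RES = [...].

  t0: 52 56 33 2c
  t1: 52 56 56 33
  t2: 56 56 33 52

RES = [0x56, 0x56, 0x33, 0x52]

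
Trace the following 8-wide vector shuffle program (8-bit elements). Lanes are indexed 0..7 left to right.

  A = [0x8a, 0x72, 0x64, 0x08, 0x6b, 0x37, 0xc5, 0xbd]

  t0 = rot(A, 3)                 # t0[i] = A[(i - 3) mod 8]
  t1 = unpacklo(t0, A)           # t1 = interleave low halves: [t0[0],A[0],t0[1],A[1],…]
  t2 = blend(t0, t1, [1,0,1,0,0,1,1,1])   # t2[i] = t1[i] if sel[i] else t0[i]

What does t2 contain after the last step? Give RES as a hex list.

  t0: 37 c5 bd 8a 72 64 08 6b
  t1: 37 8a c5 72 bd 64 8a 08
  t2: 37 c5 c5 8a 72 64 8a 08

RES = [0x37, 0xc5, 0xc5, 0x8a, 0x72, 0x64, 0x8a, 0x08]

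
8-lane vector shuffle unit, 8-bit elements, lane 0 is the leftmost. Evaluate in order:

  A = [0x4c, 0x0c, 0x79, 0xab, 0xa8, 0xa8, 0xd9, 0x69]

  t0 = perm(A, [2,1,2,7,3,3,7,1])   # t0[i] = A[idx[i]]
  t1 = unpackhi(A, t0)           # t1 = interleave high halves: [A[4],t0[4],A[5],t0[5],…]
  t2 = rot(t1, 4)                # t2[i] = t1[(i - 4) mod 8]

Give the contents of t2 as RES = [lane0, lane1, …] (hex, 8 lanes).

RES = [0xd9, 0x69, 0x69, 0x0c, 0xa8, 0xab, 0xa8, 0xab]

t0 = [0x79, 0x0c, 0x79, 0x69, 0xab, 0xab, 0x69, 0x0c]
t1 = [0xa8, 0xab, 0xa8, 0xab, 0xd9, 0x69, 0x69, 0x0c]
t2 = [0xd9, 0x69, 0x69, 0x0c, 0xa8, 0xab, 0xa8, 0xab]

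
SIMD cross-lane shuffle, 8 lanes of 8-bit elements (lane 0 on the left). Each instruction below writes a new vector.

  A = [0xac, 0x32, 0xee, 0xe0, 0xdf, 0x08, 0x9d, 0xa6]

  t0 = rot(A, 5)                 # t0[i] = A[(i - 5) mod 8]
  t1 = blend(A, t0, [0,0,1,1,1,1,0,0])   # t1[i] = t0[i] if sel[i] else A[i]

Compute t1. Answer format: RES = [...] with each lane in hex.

t0 = [0xe0, 0xdf, 0x08, 0x9d, 0xa6, 0xac, 0x32, 0xee]
t1 = [0xac, 0x32, 0x08, 0x9d, 0xa6, 0xac, 0x9d, 0xa6]

RES = [ 0xac  0x32  0x08  0x9d  0xa6  0xac  0x9d  0xa6 ]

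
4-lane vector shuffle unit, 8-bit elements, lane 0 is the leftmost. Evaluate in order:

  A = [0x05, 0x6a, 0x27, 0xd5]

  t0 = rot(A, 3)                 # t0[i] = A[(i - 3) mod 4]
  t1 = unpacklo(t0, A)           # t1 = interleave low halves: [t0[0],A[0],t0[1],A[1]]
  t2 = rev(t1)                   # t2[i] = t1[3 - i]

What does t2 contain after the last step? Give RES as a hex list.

RES = [0x6a, 0x27, 0x05, 0x6a]

→ t0 |6a|27|d5|05|
→ t1 |6a|05|27|6a|
→ t2 |6a|27|05|6a|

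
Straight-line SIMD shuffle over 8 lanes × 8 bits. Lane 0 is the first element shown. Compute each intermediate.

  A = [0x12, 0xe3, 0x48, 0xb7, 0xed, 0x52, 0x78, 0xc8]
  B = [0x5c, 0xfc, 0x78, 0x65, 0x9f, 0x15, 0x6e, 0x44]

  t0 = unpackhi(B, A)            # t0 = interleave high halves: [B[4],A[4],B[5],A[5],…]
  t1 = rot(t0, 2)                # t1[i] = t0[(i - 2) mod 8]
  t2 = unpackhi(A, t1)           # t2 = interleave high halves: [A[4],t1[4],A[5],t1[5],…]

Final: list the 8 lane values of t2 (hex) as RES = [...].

  t0: 9f ed 15 52 6e 78 44 c8
  t1: 44 c8 9f ed 15 52 6e 78
  t2: ed 15 52 52 78 6e c8 78

RES = [0xed, 0x15, 0x52, 0x52, 0x78, 0x6e, 0xc8, 0x78]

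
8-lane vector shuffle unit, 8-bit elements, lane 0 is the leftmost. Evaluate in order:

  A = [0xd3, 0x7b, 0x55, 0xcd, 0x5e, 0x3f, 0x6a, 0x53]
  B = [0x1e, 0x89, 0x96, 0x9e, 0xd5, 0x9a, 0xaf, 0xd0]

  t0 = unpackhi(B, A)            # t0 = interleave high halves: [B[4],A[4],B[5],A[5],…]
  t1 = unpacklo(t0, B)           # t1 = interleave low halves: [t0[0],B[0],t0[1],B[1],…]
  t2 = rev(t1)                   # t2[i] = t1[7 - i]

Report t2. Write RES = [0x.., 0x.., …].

  t0: d5 5e 9a 3f af 6a d0 53
  t1: d5 1e 5e 89 9a 96 3f 9e
  t2: 9e 3f 96 9a 89 5e 1e d5

RES = [ 0x9e  0x3f  0x96  0x9a  0x89  0x5e  0x1e  0xd5 ]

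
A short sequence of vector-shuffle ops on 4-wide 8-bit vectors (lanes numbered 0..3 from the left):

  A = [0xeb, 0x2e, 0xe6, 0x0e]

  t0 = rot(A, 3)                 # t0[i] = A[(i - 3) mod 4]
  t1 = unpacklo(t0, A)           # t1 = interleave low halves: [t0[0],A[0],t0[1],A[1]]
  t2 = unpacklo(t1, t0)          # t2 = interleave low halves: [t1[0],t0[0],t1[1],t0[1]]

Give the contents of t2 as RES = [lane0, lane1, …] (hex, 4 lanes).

t0 = [0x2e, 0xe6, 0x0e, 0xeb]
t1 = [0x2e, 0xeb, 0xe6, 0x2e]
t2 = [0x2e, 0x2e, 0xeb, 0xe6]

RES = [0x2e, 0x2e, 0xeb, 0xe6]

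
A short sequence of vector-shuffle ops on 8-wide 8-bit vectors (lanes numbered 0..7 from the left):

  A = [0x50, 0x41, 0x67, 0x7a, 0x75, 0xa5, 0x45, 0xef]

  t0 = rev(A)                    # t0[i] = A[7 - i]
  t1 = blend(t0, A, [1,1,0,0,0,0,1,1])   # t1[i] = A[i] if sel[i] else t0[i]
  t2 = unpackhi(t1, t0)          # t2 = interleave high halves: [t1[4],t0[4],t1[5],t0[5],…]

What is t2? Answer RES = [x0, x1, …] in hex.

RES = [ 0x7a  0x7a  0x67  0x67  0x45  0x41  0xef  0x50 ]

t0 = [0xef, 0x45, 0xa5, 0x75, 0x7a, 0x67, 0x41, 0x50]
t1 = [0x50, 0x41, 0xa5, 0x75, 0x7a, 0x67, 0x45, 0xef]
t2 = [0x7a, 0x7a, 0x67, 0x67, 0x45, 0x41, 0xef, 0x50]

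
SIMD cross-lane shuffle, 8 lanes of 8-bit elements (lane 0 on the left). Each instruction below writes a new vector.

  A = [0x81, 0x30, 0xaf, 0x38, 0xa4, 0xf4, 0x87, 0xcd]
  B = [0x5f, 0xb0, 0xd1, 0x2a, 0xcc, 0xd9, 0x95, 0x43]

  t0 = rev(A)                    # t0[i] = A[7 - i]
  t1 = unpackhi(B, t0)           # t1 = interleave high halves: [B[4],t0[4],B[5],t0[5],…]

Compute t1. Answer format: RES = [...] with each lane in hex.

→ t0 |cd|87|f4|a4|38|af|30|81|
→ t1 |cc|38|d9|af|95|30|43|81|

RES = [0xcc, 0x38, 0xd9, 0xaf, 0x95, 0x30, 0x43, 0x81]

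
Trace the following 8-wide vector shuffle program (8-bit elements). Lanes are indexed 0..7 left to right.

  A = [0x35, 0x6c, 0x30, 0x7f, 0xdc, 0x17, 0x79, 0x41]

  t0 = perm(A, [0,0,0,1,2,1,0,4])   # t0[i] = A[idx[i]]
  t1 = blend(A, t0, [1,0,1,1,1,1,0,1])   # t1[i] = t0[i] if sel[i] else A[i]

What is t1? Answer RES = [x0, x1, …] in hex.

RES = [ 0x35  0x6c  0x35  0x6c  0x30  0x6c  0x79  0xdc ]

t0 = [0x35, 0x35, 0x35, 0x6c, 0x30, 0x6c, 0x35, 0xdc]
t1 = [0x35, 0x6c, 0x35, 0x6c, 0x30, 0x6c, 0x79, 0xdc]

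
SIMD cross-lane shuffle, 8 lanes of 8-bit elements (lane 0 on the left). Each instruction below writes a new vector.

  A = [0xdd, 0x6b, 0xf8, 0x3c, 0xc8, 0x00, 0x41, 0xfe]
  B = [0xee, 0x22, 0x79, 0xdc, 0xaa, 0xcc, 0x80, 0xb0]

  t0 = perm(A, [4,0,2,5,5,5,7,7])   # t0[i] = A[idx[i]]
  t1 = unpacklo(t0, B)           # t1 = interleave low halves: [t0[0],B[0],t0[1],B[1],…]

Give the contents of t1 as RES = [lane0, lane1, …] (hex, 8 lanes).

→ t0 |c8|dd|f8|00|00|00|fe|fe|
→ t1 |c8|ee|dd|22|f8|79|00|dc|

RES = [ 0xc8  0xee  0xdd  0x22  0xf8  0x79  0x00  0xdc ]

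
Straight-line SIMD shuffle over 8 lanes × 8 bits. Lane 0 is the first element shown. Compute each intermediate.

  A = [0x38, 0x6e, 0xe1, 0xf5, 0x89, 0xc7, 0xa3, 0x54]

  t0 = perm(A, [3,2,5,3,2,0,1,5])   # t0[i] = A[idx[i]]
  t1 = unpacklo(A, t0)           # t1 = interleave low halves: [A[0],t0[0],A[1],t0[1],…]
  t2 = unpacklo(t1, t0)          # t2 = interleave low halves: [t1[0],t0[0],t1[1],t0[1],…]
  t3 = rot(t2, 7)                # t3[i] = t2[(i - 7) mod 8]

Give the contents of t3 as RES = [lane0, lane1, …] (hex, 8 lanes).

→ t0 |f5|e1|c7|f5|e1|38|6e|c7|
→ t1 |38|f5|6e|e1|e1|c7|f5|f5|
→ t2 |38|f5|f5|e1|6e|c7|e1|f5|
→ t3 |f5|f5|e1|6e|c7|e1|f5|38|

RES = [0xf5, 0xf5, 0xe1, 0x6e, 0xc7, 0xe1, 0xf5, 0x38]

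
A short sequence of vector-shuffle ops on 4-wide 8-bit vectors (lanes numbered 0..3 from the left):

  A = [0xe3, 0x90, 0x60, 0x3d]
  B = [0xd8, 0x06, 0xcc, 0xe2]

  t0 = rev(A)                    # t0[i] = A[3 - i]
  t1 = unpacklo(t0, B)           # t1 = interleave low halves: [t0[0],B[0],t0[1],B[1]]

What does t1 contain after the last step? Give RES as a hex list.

t0 = [0x3d, 0x60, 0x90, 0xe3]
t1 = [0x3d, 0xd8, 0x60, 0x06]

RES = [ 0x3d  0xd8  0x60  0x06 ]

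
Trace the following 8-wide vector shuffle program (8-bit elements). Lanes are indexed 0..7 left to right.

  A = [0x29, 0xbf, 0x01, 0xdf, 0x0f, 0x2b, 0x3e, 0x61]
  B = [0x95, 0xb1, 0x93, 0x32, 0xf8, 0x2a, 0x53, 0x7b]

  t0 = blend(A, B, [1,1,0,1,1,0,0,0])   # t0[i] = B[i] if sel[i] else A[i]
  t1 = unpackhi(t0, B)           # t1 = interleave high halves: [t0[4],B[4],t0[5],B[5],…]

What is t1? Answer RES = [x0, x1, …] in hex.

t0 = [0x95, 0xb1, 0x01, 0x32, 0xf8, 0x2b, 0x3e, 0x61]
t1 = [0xf8, 0xf8, 0x2b, 0x2a, 0x3e, 0x53, 0x61, 0x7b]

RES = [ 0xf8  0xf8  0x2b  0x2a  0x3e  0x53  0x61  0x7b ]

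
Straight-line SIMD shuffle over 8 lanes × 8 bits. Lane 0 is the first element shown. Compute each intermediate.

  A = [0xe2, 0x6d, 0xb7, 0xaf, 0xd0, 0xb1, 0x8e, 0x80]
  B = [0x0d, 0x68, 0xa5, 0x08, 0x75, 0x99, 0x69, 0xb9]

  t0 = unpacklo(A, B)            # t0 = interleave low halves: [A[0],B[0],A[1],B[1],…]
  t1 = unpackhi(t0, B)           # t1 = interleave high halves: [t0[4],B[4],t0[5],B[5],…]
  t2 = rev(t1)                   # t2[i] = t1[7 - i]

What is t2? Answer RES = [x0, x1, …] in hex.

  t0: e2 0d 6d 68 b7 a5 af 08
  t1: b7 75 a5 99 af 69 08 b9
  t2: b9 08 69 af 99 a5 75 b7

RES = [0xb9, 0x08, 0x69, 0xaf, 0x99, 0xa5, 0x75, 0xb7]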